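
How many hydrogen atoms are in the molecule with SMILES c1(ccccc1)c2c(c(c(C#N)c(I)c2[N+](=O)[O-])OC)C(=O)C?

Hydrogens are implicit in SMILES; fill each atom to its normal valence:
  7 × C (aromatic): no H
  5 × C (aromatic): 1 H each → 5
  3 × O: no H
  2 × C: 3 H each → 6
  2 × C: no H
  1 × I: no H
  1 × N (charge +1): no H
  1 × N: no H
  1 × O (charge -1): no H
  Total hydrogens = 11.

11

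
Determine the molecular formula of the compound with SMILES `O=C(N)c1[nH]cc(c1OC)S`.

Heavy atoms from the SMILES: 6 C, 2 N, 2 O, 1 S.
Implicit hydrogens by atom environment:
  3 × C (aromatic): no H
  2 × O: no H
  1 × C: 3 H
  1 × C (aromatic): 1 H
  1 × C: no H
  1 × N: 2 H
  1 × N (aromatic): 1 H
  1 × S: 1 H
  Total hydrogens = 8.
Molecular formula: C6H8N2O2S

C6H8N2O2S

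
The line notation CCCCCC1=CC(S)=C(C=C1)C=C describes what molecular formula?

C13H18S

Heavy atoms from the SMILES: 13 C, 1 S.
Implicit hydrogens by atom environment:
  5 × C: 2 H each → 10
  3 × C (aromatic): 1 H each → 3
  3 × C (aromatic): no H
  1 × C: 3 H
  1 × C: 1 H
  1 × S: 1 H
  Total hydrogens = 18.
Molecular formula: C13H18S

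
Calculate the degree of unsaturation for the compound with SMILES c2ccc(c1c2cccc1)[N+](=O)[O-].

Molecular formula from the SMILES: C10H7NO2.
DoU = (2C + 2 + N − H − X)/2 = (2·10 + 2 + 1 − 7 − 0)/2 = 16/2 = 8.
(Structurally: 2 ring(s) + 6 π bond(s) = 8.)

8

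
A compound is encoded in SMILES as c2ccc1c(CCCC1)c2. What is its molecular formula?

Heavy atoms from the SMILES: 10 C.
Implicit hydrogens by atom environment:
  4 × C: 2 H each → 8
  4 × C (aromatic): 1 H each → 4
  2 × C (aromatic): no H
  Total hydrogens = 12.
Molecular formula: C10H12

C10H12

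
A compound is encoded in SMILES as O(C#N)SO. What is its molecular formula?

Heavy atoms from the SMILES: 1 C, 1 N, 2 O, 1 S.
Implicit hydrogens by atom environment:
  1 × C: no H
  1 × N: no H
  1 × O: 1 H
  1 × O: no H
  1 × S: no H
  Total hydrogens = 1.
Molecular formula: CHNO2S

CHNO2S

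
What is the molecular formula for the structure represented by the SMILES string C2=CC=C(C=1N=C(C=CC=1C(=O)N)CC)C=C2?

Heavy atoms from the SMILES: 14 C, 2 N, 1 O.
Implicit hydrogens by atom environment:
  7 × C (aromatic): 1 H each → 7
  4 × C (aromatic): no H
  1 × C: 3 H
  1 × C: 2 H
  1 × C: no H
  1 × N: 2 H
  1 × N (aromatic): no H
  1 × O: no H
  Total hydrogens = 14.
Molecular formula: C14H14N2O

C14H14N2O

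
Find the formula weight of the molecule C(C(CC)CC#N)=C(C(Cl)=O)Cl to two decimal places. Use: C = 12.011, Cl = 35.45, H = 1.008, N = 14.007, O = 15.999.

Molecular formula: C8H9Cl2NO.
M = 8×12.011 + 2×35.45 + 9×1.008 + 1×14.007 + 1×15.999 = 206.07 g/mol.

206.07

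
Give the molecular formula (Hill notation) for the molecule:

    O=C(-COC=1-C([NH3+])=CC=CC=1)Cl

C8H9ClNO2+

Heavy atoms from the SMILES: 8 C, 1 Cl, 1 N, 2 O.
Implicit hydrogens by atom environment:
  4 × C (aromatic): 1 H each → 4
  2 × C (aromatic): no H
  2 × O: no H
  1 × C: 2 H
  1 × C: no H
  1 × Cl: no H
  1 × N (charge +1): 3 H
  Total hydrogens = 9.
Net charge +1.
Molecular formula: C8H9ClNO2+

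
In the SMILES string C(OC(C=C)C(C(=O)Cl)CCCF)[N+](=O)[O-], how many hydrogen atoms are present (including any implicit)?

13

Hydrogens are implicit in SMILES; fill each atom to its normal valence:
  5 × C: 2 H each → 10
  3 × C: 1 H each → 3
  3 × O: no H
  1 × C: no H
  1 × Cl: no H
  1 × F: no H
  1 × N (charge +1): no H
  1 × O (charge -1): no H
  Total hydrogens = 13.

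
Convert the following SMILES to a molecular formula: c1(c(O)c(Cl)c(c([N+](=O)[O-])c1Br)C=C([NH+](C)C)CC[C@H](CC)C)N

Heavy atoms from the SMILES: 1 Br, 16 C, 1 Cl, 3 N, 3 O.
Implicit hydrogens by atom environment:
  6 × C (aromatic): no H
  4 × C: 3 H each → 12
  3 × C: 2 H each → 6
  2 × C: 1 H each → 2
  1 × Br: no H
  1 × C: no H
  1 × Cl: no H
  1 × N: 2 H
  1 × N (charge +1): 1 H
  1 × N (charge +1): no H
  1 × O: 1 H
  1 × O: no H
  1 × O (charge -1): no H
  Total hydrogens = 24.
Net charge +1.
Molecular formula: C16H24BrClN3O3+

C16H24BrClN3O3+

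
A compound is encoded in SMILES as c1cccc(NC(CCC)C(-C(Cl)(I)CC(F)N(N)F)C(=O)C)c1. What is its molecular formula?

Heavy atoms from the SMILES: 16 C, 1 Cl, 2 F, 1 I, 3 N, 1 O.
Implicit hydrogens by atom environment:
  5 × C (aromatic): 1 H each → 5
  3 × C: 2 H each → 6
  3 × C: 1 H each → 3
  2 × C: 3 H each → 6
  2 × C: no H
  2 × F: no H
  1 × C (aromatic): no H
  1 × Cl: no H
  1 × I: no H
  1 × N: 2 H
  1 × N: 1 H
  1 × N: no H
  1 × O: no H
  Total hydrogens = 23.
Molecular formula: C16H23ClF2IN3O

C16H23ClF2IN3O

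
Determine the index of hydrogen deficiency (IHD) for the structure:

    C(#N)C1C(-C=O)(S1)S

Molecular formula from the SMILES: C4H3NOS2.
DoU = (2C + 2 + N − H − X)/2 = (2·4 + 2 + 1 − 3 − 0)/2 = 8/2 = 4.
(Structurally: 1 ring(s) + 3 π bond(s) = 4.)

4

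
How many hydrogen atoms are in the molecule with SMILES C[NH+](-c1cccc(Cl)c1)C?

Hydrogens are implicit in SMILES; fill each atom to its normal valence:
  4 × C (aromatic): 1 H each → 4
  2 × C: 3 H each → 6
  2 × C (aromatic): no H
  1 × Cl: no H
  1 × N (charge +1): 1 H
  Total hydrogens = 11.

11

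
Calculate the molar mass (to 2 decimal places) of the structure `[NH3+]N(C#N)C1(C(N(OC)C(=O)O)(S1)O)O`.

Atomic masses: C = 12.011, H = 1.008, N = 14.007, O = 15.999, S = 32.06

237.21

Molecular formula: C5H9N4O5S+.
M = 5×12.011 + 9×1.008 + 4×14.007 + 5×15.999 + 1×32.06 = 237.21 g/mol.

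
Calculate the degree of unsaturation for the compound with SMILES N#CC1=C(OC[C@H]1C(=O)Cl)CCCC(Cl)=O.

6

Molecular formula from the SMILES: C10H9Cl2NO3.
DoU = (2C + 2 + N − H − X)/2 = (2·10 + 2 + 1 − 9 − 2)/2 = 12/2 = 6.
(Structurally: 1 ring(s) + 5 π bond(s) = 6.)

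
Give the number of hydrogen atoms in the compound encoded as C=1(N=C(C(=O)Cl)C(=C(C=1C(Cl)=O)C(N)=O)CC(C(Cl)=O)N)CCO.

Hydrogens are implicit in SMILES; fill each atom to its normal valence:
  5 × C (aromatic): no H
  4 × C: no H
  4 × O: no H
  3 × C: 2 H each → 6
  3 × Cl: no H
  2 × N: 2 H each → 4
  1 × C: 1 H
  1 × N (aromatic): no H
  1 × O: 1 H
  Total hydrogens = 12.

12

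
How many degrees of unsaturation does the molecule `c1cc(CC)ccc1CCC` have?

4

Molecular formula from the SMILES: C11H16.
DoU = (2C + 2 + N − H − X)/2 = (2·11 + 2 + 0 − 16 − 0)/2 = 8/2 = 4.
(Structurally: 1 ring(s) + 3 π bond(s) = 4.)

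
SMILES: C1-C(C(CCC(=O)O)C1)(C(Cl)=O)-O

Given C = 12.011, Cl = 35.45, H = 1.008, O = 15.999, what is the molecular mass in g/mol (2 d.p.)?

206.62

Molecular formula: C8H11ClO4.
M = 8×12.011 + 1×35.45 + 11×1.008 + 4×15.999 = 206.62 g/mol.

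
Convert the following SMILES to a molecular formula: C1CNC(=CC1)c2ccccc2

C11H13N

Heavy atoms from the SMILES: 11 C, 1 N.
Implicit hydrogens by atom environment:
  5 × C (aromatic): 1 H each → 5
  3 × C: 2 H each → 6
  1 × C: 1 H
  1 × C: no H
  1 × C (aromatic): no H
  1 × N: 1 H
  Total hydrogens = 13.
Molecular formula: C11H13N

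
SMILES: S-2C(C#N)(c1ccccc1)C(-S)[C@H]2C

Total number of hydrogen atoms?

11

Hydrogens are implicit in SMILES; fill each atom to its normal valence:
  5 × C (aromatic): 1 H each → 5
  2 × C: 1 H each → 2
  2 × C: no H
  1 × C: 3 H
  1 × C (aromatic): no H
  1 × N: no H
  1 × S: 1 H
  1 × S: no H
  Total hydrogens = 11.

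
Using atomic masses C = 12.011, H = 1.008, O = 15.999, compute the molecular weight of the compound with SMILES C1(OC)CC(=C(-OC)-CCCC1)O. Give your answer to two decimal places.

Molecular formula: C10H18O3.
M = 10×12.011 + 18×1.008 + 3×15.999 = 186.25 g/mol.

186.25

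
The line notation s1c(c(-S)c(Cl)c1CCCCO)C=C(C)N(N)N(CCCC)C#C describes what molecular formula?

C17H26ClN3OS2

Heavy atoms from the SMILES: 17 C, 1 Cl, 3 N, 1 O, 2 S.
Implicit hydrogens by atom environment:
  7 × C: 2 H each → 14
  4 × C (aromatic): no H
  2 × C: 3 H each → 6
  2 × C: 1 H each → 2
  2 × C: no H
  2 × N: no H
  1 × Cl: no H
  1 × N: 2 H
  1 × O: 1 H
  1 × S: 1 H
  1 × S (aromatic): no H
  Total hydrogens = 26.
Molecular formula: C17H26ClN3OS2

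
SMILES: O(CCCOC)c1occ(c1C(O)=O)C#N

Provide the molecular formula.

Heavy atoms from the SMILES: 10 C, 1 N, 5 O.
Implicit hydrogens by atom environment:
  3 × C: 2 H each → 6
  3 × C (aromatic): no H
  3 × O: no H
  2 × C: no H
  1 × C: 3 H
  1 × C (aromatic): 1 H
  1 × N: no H
  1 × O: 1 H
  1 × O (aromatic): no H
  Total hydrogens = 11.
Molecular formula: C10H11NO5

C10H11NO5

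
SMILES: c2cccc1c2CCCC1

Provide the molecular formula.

Heavy atoms from the SMILES: 10 C.
Implicit hydrogens by atom environment:
  4 × C: 2 H each → 8
  4 × C (aromatic): 1 H each → 4
  2 × C (aromatic): no H
  Total hydrogens = 12.
Molecular formula: C10H12

C10H12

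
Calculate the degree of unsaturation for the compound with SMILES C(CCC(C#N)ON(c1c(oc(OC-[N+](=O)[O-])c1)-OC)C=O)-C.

Molecular formula from the SMILES: C13H17N3O7.
DoU = (2C + 2 + N − H − X)/2 = (2·13 + 2 + 3 − 17 − 0)/2 = 14/2 = 7.
(Structurally: 1 ring(s) + 6 π bond(s) = 7.)

7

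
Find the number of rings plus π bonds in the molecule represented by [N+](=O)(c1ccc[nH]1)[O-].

Molecular formula from the SMILES: C4H4N2O2.
DoU = (2C + 2 + N − H − X)/2 = (2·4 + 2 + 2 − 4 − 0)/2 = 8/2 = 4.
(Structurally: 1 ring(s) + 3 π bond(s) = 4.)

4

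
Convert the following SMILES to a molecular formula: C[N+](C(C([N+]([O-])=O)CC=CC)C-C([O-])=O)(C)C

C11H20N2O4

Heavy atoms from the SMILES: 11 C, 2 N, 4 O.
Implicit hydrogens by atom environment:
  4 × C: 3 H each → 12
  4 × C: 1 H each → 4
  2 × C: 2 H each → 4
  2 × N (charge +1): no H
  2 × O: no H
  2 × O (charge -1): no H
  1 × C: no H
  Total hydrogens = 20.
Molecular formula: C11H20N2O4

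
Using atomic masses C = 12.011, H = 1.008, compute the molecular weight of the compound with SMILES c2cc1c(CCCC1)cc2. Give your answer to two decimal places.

Molecular formula: C10H12.
M = 10×12.011 + 12×1.008 = 132.21 g/mol.

132.21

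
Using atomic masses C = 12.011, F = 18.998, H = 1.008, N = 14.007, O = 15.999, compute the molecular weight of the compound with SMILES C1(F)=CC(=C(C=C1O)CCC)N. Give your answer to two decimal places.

Molecular formula: C9H12FNO.
M = 9×12.011 + 1×18.998 + 12×1.008 + 1×14.007 + 1×15.999 = 169.20 g/mol.

169.20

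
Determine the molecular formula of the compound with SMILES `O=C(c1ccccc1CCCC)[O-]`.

Heavy atoms from the SMILES: 11 C, 2 O.
Implicit hydrogens by atom environment:
  4 × C (aromatic): 1 H each → 4
  3 × C: 2 H each → 6
  2 × C (aromatic): no H
  1 × C: 3 H
  1 × C: no H
  1 × O: no H
  1 × O (charge -1): no H
  Total hydrogens = 13.
Net charge -1.
Molecular formula: C11H13O2-

C11H13O2-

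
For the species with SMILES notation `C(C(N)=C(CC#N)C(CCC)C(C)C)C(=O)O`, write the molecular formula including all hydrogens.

Heavy atoms from the SMILES: 13 C, 2 N, 2 O.
Implicit hydrogens by atom environment:
  4 × C: 2 H each → 8
  4 × C: no H
  3 × C: 3 H each → 9
  2 × C: 1 H each → 2
  1 × N: 2 H
  1 × N: no H
  1 × O: 1 H
  1 × O: no H
  Total hydrogens = 22.
Molecular formula: C13H22N2O2

C13H22N2O2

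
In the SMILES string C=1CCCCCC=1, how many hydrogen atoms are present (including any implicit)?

Hydrogens are implicit in SMILES; fill each atom to its normal valence:
  5 × C: 2 H each → 10
  2 × C: 1 H each → 2
  Total hydrogens = 12.

12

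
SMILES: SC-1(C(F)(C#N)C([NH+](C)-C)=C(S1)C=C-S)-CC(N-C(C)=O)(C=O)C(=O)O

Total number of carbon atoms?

15

The symbol for carbon appears 15 times in the SMILES.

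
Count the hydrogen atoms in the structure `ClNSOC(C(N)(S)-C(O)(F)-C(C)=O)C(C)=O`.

Hydrogens are implicit in SMILES; fill each atom to its normal valence:
  4 × C: no H
  3 × O: no H
  2 × C: 3 H each → 6
  1 × C: 1 H
  1 × Cl: no H
  1 × F: no H
  1 × N: 2 H
  1 × N: 1 H
  1 × O: 1 H
  1 × S: 1 H
  1 × S: no H
  Total hydrogens = 12.

12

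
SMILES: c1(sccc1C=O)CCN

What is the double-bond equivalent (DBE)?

Molecular formula from the SMILES: C7H9NOS.
DoU = (2C + 2 + N − H − X)/2 = (2·7 + 2 + 1 − 9 − 0)/2 = 8/2 = 4.
(Structurally: 1 ring(s) + 3 π bond(s) = 4.)

4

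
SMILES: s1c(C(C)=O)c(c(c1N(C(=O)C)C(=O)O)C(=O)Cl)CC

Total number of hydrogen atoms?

12

Hydrogens are implicit in SMILES; fill each atom to its normal valence:
  4 × C (aromatic): no H
  4 × C: no H
  4 × O: no H
  3 × C: 3 H each → 9
  1 × C: 2 H
  1 × Cl: no H
  1 × N: no H
  1 × O: 1 H
  1 × S (aromatic): no H
  Total hydrogens = 12.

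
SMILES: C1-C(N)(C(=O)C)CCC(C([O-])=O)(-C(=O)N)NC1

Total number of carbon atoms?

10

The symbol for carbon appears 10 times in the SMILES.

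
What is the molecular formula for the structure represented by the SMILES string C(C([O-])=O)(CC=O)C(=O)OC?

Heavy atoms from the SMILES: 6 C, 5 O.
Implicit hydrogens by atom environment:
  4 × O: no H
  2 × C: 1 H each → 2
  2 × C: no H
  1 × C: 3 H
  1 × C: 2 H
  1 × O (charge -1): no H
  Total hydrogens = 7.
Net charge -1.
Molecular formula: C6H7O5-

C6H7O5-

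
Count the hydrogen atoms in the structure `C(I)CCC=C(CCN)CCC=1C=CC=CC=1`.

22

Hydrogens are implicit in SMILES; fill each atom to its normal valence:
  7 × C: 2 H each → 14
  5 × C (aromatic): 1 H each → 5
  1 × C: 1 H
  1 × C: no H
  1 × C (aromatic): no H
  1 × I: no H
  1 × N: 2 H
  Total hydrogens = 22.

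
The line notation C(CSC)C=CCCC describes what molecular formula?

C8H16S

Heavy atoms from the SMILES: 8 C, 1 S.
Implicit hydrogens by atom environment:
  4 × C: 2 H each → 8
  2 × C: 3 H each → 6
  2 × C: 1 H each → 2
  1 × S: no H
  Total hydrogens = 16.
Molecular formula: C8H16S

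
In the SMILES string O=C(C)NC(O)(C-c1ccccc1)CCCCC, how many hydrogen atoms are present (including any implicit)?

Hydrogens are implicit in SMILES; fill each atom to its normal valence:
  5 × C: 2 H each → 10
  5 × C (aromatic): 1 H each → 5
  2 × C: 3 H each → 6
  2 × C: no H
  1 × C (aromatic): no H
  1 × N: 1 H
  1 × O: 1 H
  1 × O: no H
  Total hydrogens = 23.

23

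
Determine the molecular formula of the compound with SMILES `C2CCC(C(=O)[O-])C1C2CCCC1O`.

Heavy atoms from the SMILES: 11 C, 3 O.
Implicit hydrogens by atom environment:
  6 × C: 2 H each → 12
  4 × C: 1 H each → 4
  1 × C: no H
  1 × O: 1 H
  1 × O: no H
  1 × O (charge -1): no H
  Total hydrogens = 17.
Net charge -1.
Molecular formula: C11H17O3-

C11H17O3-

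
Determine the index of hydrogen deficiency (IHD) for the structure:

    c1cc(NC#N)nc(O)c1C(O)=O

7

Molecular formula from the SMILES: C7H5N3O3.
DoU = (2C + 2 + N − H − X)/2 = (2·7 + 2 + 3 − 5 − 0)/2 = 14/2 = 7.
(Structurally: 1 ring(s) + 6 π bond(s) = 7.)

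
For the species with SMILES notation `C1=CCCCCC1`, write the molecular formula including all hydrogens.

Heavy atoms from the SMILES: 7 C.
Implicit hydrogens by atom environment:
  5 × C: 2 H each → 10
  2 × C: 1 H each → 2
  Total hydrogens = 12.
Molecular formula: C7H12

C7H12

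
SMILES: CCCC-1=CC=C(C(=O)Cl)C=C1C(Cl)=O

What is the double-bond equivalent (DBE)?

Molecular formula from the SMILES: C11H10Cl2O2.
DoU = (2C + 2 + N − H − X)/2 = (2·11 + 2 + 0 − 10 − 2)/2 = 12/2 = 6.
(Structurally: 1 ring(s) + 5 π bond(s) = 6.)

6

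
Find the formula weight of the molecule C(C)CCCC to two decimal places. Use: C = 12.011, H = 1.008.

Molecular formula: C6H14.
M = 6×12.011 + 14×1.008 = 86.18 g/mol.

86.18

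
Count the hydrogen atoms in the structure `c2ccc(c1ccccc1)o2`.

Hydrogens are implicit in SMILES; fill each atom to its normal valence:
  8 × C (aromatic): 1 H each → 8
  2 × C (aromatic): no H
  1 × O (aromatic): no H
  Total hydrogens = 8.

8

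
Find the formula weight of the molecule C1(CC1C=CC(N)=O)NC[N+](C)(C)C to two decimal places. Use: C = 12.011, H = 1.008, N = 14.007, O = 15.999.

198.29

Molecular formula: C10H20N3O+.
M = 10×12.011 + 20×1.008 + 3×14.007 + 1×15.999 = 198.29 g/mol.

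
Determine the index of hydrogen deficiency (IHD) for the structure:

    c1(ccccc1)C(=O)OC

Molecular formula from the SMILES: C8H8O2.
DoU = (2C + 2 + N − H − X)/2 = (2·8 + 2 + 0 − 8 − 0)/2 = 10/2 = 5.
(Structurally: 1 ring(s) + 4 π bond(s) = 5.)

5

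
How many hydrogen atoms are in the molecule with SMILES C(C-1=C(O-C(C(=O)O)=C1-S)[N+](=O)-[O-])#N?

Hydrogens are implicit in SMILES; fill each atom to its normal valence:
  4 × C (aromatic): no H
  2 × C: no H
  2 × O: no H
  1 × N: no H
  1 × N (charge +1): no H
  1 × O: 1 H
  1 × O (aromatic): no H
  1 × O (charge -1): no H
  1 × S: 1 H
  Total hydrogens = 2.

2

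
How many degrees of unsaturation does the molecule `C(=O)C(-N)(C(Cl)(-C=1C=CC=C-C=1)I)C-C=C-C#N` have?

Molecular formula from the SMILES: C13H12ClIN2O.
DoU = (2C + 2 + N − H − X)/2 = (2·13 + 2 + 2 − 12 − 2)/2 = 16/2 = 8.
(Structurally: 1 ring(s) + 7 π bond(s) = 8.)

8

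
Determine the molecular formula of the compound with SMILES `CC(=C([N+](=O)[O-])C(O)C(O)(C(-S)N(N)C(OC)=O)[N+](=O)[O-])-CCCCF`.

C12H21FN4O8S

Heavy atoms from the SMILES: 12 C, 1 F, 4 N, 8 O, 1 S.
Implicit hydrogens by atom environment:
  4 × C: 2 H each → 8
  4 × C: no H
  4 × O: no H
  2 × C: 3 H each → 6
  2 × C: 1 H each → 2
  2 × N (charge +1): no H
  2 × O: 1 H each → 2
  2 × O (charge -1): no H
  1 × F: no H
  1 × N: 2 H
  1 × N: no H
  1 × S: 1 H
  Total hydrogens = 21.
Molecular formula: C12H21FN4O8S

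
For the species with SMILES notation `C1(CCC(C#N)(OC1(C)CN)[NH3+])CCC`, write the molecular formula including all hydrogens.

Heavy atoms from the SMILES: 11 C, 3 N, 1 O.
Implicit hydrogens by atom environment:
  5 × C: 2 H each → 10
  3 × C: no H
  2 × C: 3 H each → 6
  1 × C: 1 H
  1 × N (charge +1): 3 H
  1 × N: 2 H
  1 × N: no H
  1 × O: no H
  Total hydrogens = 22.
Net charge +1.
Molecular formula: C11H22N3O+

C11H22N3O+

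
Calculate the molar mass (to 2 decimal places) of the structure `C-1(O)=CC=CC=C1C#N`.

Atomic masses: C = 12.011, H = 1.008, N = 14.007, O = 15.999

119.12

Molecular formula: C7H5NO.
M = 7×12.011 + 5×1.008 + 1×14.007 + 1×15.999 = 119.12 g/mol.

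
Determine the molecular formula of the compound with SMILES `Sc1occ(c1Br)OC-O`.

Heavy atoms from the SMILES: 1 Br, 5 C, 3 O, 1 S.
Implicit hydrogens by atom environment:
  3 × C (aromatic): no H
  1 × Br: no H
  1 × C: 2 H
  1 × C (aromatic): 1 H
  1 × O: 1 H
  1 × O (aromatic): no H
  1 × O: no H
  1 × S: 1 H
  Total hydrogens = 5.
Molecular formula: C5H5BrO3S

C5H5BrO3S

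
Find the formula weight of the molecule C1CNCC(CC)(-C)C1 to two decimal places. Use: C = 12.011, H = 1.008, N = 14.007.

127.23

Molecular formula: C8H17N.
M = 8×12.011 + 17×1.008 + 1×14.007 = 127.23 g/mol.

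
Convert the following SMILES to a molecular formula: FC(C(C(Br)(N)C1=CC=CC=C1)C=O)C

Heavy atoms from the SMILES: 1 Br, 11 C, 1 F, 1 N, 1 O.
Implicit hydrogens by atom environment:
  5 × C (aromatic): 1 H each → 5
  3 × C: 1 H each → 3
  1 × Br: no H
  1 × C: 3 H
  1 × C: no H
  1 × C (aromatic): no H
  1 × F: no H
  1 × N: 2 H
  1 × O: no H
  Total hydrogens = 13.
Molecular formula: C11H13BrFNO

C11H13BrFNO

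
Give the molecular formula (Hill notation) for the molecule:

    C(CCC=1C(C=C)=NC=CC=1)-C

Heavy atoms from the SMILES: 11 C, 1 N.
Implicit hydrogens by atom environment:
  4 × C: 2 H each → 8
  3 × C (aromatic): 1 H each → 3
  2 × C (aromatic): no H
  1 × C: 3 H
  1 × C: 1 H
  1 × N (aromatic): no H
  Total hydrogens = 15.
Molecular formula: C11H15N

C11H15N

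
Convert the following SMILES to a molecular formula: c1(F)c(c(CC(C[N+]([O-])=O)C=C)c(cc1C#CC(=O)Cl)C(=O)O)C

Heavy atoms from the SMILES: 16 C, 1 Cl, 1 F, 1 N, 5 O.
Implicit hydrogens by atom environment:
  5 × C (aromatic): no H
  4 × C: no H
  3 × C: 2 H each → 6
  3 × O: no H
  2 × C: 1 H each → 2
  1 × C: 3 H
  1 × C (aromatic): 1 H
  1 × Cl: no H
  1 × F: no H
  1 × N (charge +1): no H
  1 × O: 1 H
  1 × O (charge -1): no H
  Total hydrogens = 13.
Molecular formula: C16H13ClFNO5

C16H13ClFNO5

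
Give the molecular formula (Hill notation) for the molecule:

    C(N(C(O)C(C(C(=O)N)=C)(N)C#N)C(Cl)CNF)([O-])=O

C9H12ClFN5O4-

Heavy atoms from the SMILES: 9 C, 1 Cl, 1 F, 5 N, 4 O.
Implicit hydrogens by atom environment:
  5 × C: no H
  2 × C: 2 H each → 4
  2 × C: 1 H each → 2
  2 × N: 2 H each → 4
  2 × N: no H
  2 × O: no H
  1 × Cl: no H
  1 × F: no H
  1 × N: 1 H
  1 × O: 1 H
  1 × O (charge -1): no H
  Total hydrogens = 12.
Net charge -1.
Molecular formula: C9H12ClFN5O4-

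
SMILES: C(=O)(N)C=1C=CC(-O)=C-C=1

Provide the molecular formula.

C7H7NO2

Heavy atoms from the SMILES: 7 C, 1 N, 2 O.
Implicit hydrogens by atom environment:
  4 × C (aromatic): 1 H each → 4
  2 × C (aromatic): no H
  1 × C: no H
  1 × N: 2 H
  1 × O: 1 H
  1 × O: no H
  Total hydrogens = 7.
Molecular formula: C7H7NO2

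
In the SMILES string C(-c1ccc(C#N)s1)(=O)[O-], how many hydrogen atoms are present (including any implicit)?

2

Hydrogens are implicit in SMILES; fill each atom to its normal valence:
  2 × C (aromatic): 1 H each → 2
  2 × C (aromatic): no H
  2 × C: no H
  1 × N: no H
  1 × O: no H
  1 × O (charge -1): no H
  1 × S (aromatic): no H
  Total hydrogens = 2.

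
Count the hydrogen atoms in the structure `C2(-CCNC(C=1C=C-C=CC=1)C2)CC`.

19

Hydrogens are implicit in SMILES; fill each atom to its normal valence:
  5 × C (aromatic): 1 H each → 5
  4 × C: 2 H each → 8
  2 × C: 1 H each → 2
  1 × C: 3 H
  1 × C (aromatic): no H
  1 × N: 1 H
  Total hydrogens = 19.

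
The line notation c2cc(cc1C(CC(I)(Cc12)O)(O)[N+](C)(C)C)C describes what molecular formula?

C14H21INO2+

Heavy atoms from the SMILES: 14 C, 1 I, 1 N, 2 O.
Implicit hydrogens by atom environment:
  4 × C: 3 H each → 12
  3 × C (aromatic): 1 H each → 3
  3 × C (aromatic): no H
  2 × C: 2 H each → 4
  2 × C: no H
  2 × O: 1 H each → 2
  1 × I: no H
  1 × N (charge +1): no H
  Total hydrogens = 21.
Net charge +1.
Molecular formula: C14H21INO2+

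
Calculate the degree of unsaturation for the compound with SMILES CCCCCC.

0

Molecular formula from the SMILES: C6H14.
DoU = (2C + 2 + N − H − X)/2 = (2·6 + 2 + 0 − 14 − 0)/2 = 0/2 = 0.
(Structurally: 0 ring(s) + 0 π bond(s) = 0.)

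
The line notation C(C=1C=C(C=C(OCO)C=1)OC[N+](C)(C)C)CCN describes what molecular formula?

Heavy atoms from the SMILES: 14 C, 2 N, 3 O.
Implicit hydrogens by atom environment:
  5 × C: 2 H each → 10
  3 × C: 3 H each → 9
  3 × C (aromatic): 1 H each → 3
  3 × C (aromatic): no H
  2 × O: no H
  1 × N: 2 H
  1 × N (charge +1): no H
  1 × O: 1 H
  Total hydrogens = 25.
Net charge +1.
Molecular formula: C14H25N2O3+

C14H25N2O3+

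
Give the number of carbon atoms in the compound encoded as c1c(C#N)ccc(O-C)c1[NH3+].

8

The symbol for carbon appears 8 times in the SMILES. Lowercase c denotes aromatic carbon and counts toward C.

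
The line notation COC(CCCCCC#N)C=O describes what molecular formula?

Heavy atoms from the SMILES: 9 C, 1 N, 2 O.
Implicit hydrogens by atom environment:
  5 × C: 2 H each → 10
  2 × C: 1 H each → 2
  2 × O: no H
  1 × C: 3 H
  1 × C: no H
  1 × N: no H
  Total hydrogens = 15.
Molecular formula: C9H15NO2

C9H15NO2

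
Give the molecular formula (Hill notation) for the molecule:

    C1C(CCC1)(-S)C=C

Heavy atoms from the SMILES: 7 C, 1 S.
Implicit hydrogens by atom environment:
  5 × C: 2 H each → 10
  1 × C: 1 H
  1 × C: no H
  1 × S: 1 H
  Total hydrogens = 12.
Molecular formula: C7H12S

C7H12S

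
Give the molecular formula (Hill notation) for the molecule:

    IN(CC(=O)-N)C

C3H7IN2O

Heavy atoms from the SMILES: 3 C, 1 I, 2 N, 1 O.
Implicit hydrogens by atom environment:
  1 × C: 3 H
  1 × C: 2 H
  1 × C: no H
  1 × I: no H
  1 × N: 2 H
  1 × N: no H
  1 × O: no H
  Total hydrogens = 7.
Molecular formula: C3H7IN2O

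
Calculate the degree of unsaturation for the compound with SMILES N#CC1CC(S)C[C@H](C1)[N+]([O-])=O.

4

Molecular formula from the SMILES: C7H10N2O2S.
DoU = (2C + 2 + N − H − X)/2 = (2·7 + 2 + 2 − 10 − 0)/2 = 8/2 = 4.
(Structurally: 1 ring(s) + 3 π bond(s) = 4.)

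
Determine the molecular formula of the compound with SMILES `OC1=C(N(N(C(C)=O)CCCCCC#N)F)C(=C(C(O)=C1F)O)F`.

C14H16F3N3O4

Heavy atoms from the SMILES: 14 C, 3 F, 3 N, 4 O.
Implicit hydrogens by atom environment:
  6 × C (aromatic): no H
  5 × C: 2 H each → 10
  3 × F: no H
  3 × N: no H
  3 × O: 1 H each → 3
  2 × C: no H
  1 × C: 3 H
  1 × O: no H
  Total hydrogens = 16.
Molecular formula: C14H16F3N3O4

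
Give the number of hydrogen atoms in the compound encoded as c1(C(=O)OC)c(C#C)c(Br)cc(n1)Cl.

Hydrogens are implicit in SMILES; fill each atom to its normal valence:
  4 × C (aromatic): no H
  2 × C: no H
  2 × O: no H
  1 × Br: no H
  1 × C: 3 H
  1 × C (aromatic): 1 H
  1 × C: 1 H
  1 × Cl: no H
  1 × N (aromatic): no H
  Total hydrogens = 5.

5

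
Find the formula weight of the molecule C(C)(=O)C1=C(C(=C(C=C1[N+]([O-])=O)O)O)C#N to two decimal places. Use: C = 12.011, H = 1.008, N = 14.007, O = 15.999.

Molecular formula: C9H6N2O5.
M = 9×12.011 + 6×1.008 + 2×14.007 + 5×15.999 = 222.16 g/mol.

222.16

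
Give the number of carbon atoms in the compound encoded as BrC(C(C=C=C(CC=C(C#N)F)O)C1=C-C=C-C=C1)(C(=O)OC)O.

17

The symbol for carbon appears 17 times in the SMILES.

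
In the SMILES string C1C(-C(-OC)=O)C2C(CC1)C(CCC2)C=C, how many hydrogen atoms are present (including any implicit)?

Hydrogens are implicit in SMILES; fill each atom to its normal valence:
  7 × C: 2 H each → 14
  5 × C: 1 H each → 5
  2 × O: no H
  1 × C: 3 H
  1 × C: no H
  Total hydrogens = 22.

22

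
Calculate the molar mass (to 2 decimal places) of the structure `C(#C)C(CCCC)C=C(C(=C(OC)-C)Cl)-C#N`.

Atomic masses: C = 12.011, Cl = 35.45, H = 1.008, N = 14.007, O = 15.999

251.75

Molecular formula: C14H18ClNO.
M = 14×12.011 + 1×35.45 + 18×1.008 + 1×14.007 + 1×15.999 = 251.75 g/mol.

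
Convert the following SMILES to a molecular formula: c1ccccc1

C6H6

Heavy atoms from the SMILES: 6 C.
Implicit hydrogens by atom environment:
  6 × C (aromatic): 1 H each → 6
  Total hydrogens = 6.
Molecular formula: C6H6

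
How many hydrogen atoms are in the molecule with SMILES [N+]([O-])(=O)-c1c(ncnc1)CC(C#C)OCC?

Hydrogens are implicit in SMILES; fill each atom to its normal valence:
  2 × C: 2 H each → 4
  2 × C (aromatic): 1 H each → 2
  2 × C: 1 H each → 2
  2 × C (aromatic): no H
  2 × N (aromatic): no H
  2 × O: no H
  1 × C: 3 H
  1 × C: no H
  1 × N (charge +1): no H
  1 × O (charge -1): no H
  Total hydrogens = 11.

11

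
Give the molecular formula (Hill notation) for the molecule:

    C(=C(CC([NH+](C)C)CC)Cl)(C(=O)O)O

C9H17ClNO3+

Heavy atoms from the SMILES: 9 C, 1 Cl, 1 N, 3 O.
Implicit hydrogens by atom environment:
  3 × C: 3 H each → 9
  3 × C: no H
  2 × C: 2 H each → 4
  2 × O: 1 H each → 2
  1 × C: 1 H
  1 × Cl: no H
  1 × N (charge +1): 1 H
  1 × O: no H
  Total hydrogens = 17.
Net charge +1.
Molecular formula: C9H17ClNO3+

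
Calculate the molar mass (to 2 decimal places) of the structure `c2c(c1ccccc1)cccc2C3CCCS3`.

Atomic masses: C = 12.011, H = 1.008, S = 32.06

240.36

Molecular formula: C16H16S.
M = 16×12.011 + 16×1.008 + 1×32.06 = 240.36 g/mol.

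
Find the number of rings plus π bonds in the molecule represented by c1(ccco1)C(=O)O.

4

Molecular formula from the SMILES: C5H4O3.
DoU = (2C + 2 + N − H − X)/2 = (2·5 + 2 + 0 − 4 − 0)/2 = 8/2 = 4.
(Structurally: 1 ring(s) + 3 π bond(s) = 4.)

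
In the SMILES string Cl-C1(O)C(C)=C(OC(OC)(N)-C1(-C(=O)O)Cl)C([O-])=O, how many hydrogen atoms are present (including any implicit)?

10

Hydrogens are implicit in SMILES; fill each atom to its normal valence:
  7 × C: no H
  4 × O: no H
  2 × C: 3 H each → 6
  2 × Cl: no H
  2 × O: 1 H each → 2
  1 × N: 2 H
  1 × O (charge -1): no H
  Total hydrogens = 10.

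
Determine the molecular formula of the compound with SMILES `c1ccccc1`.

C6H6

Heavy atoms from the SMILES: 6 C.
Implicit hydrogens by atom environment:
  6 × C (aromatic): 1 H each → 6
  Total hydrogens = 6.
Molecular formula: C6H6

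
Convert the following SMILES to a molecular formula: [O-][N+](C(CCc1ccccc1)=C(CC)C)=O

C13H17NO2

Heavy atoms from the SMILES: 13 C, 1 N, 2 O.
Implicit hydrogens by atom environment:
  5 × C (aromatic): 1 H each → 5
  3 × C: 2 H each → 6
  2 × C: 3 H each → 6
  2 × C: no H
  1 × C (aromatic): no H
  1 × N (charge +1): no H
  1 × O: no H
  1 × O (charge -1): no H
  Total hydrogens = 17.
Molecular formula: C13H17NO2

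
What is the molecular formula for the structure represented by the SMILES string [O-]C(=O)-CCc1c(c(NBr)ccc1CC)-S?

Heavy atoms from the SMILES: 1 Br, 11 C, 1 N, 2 O, 1 S.
Implicit hydrogens by atom environment:
  4 × C (aromatic): no H
  3 × C: 2 H each → 6
  2 × C (aromatic): 1 H each → 2
  1 × Br: no H
  1 × C: 3 H
  1 × C: no H
  1 × N: 1 H
  1 × O: no H
  1 × O (charge -1): no H
  1 × S: 1 H
  Total hydrogens = 13.
Net charge -1.
Molecular formula: C11H13BrNO2S-

C11H13BrNO2S-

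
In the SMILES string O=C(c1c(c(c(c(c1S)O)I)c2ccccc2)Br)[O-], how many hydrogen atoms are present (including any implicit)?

Hydrogens are implicit in SMILES; fill each atom to its normal valence:
  7 × C (aromatic): no H
  5 × C (aromatic): 1 H each → 5
  1 × Br: no H
  1 × C: no H
  1 × I: no H
  1 × O: 1 H
  1 × O: no H
  1 × O (charge -1): no H
  1 × S: 1 H
  Total hydrogens = 7.

7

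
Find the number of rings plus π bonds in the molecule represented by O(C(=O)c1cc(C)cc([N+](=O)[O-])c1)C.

Molecular formula from the SMILES: C9H9NO4.
DoU = (2C + 2 + N − H − X)/2 = (2·9 + 2 + 1 − 9 − 0)/2 = 12/2 = 6.
(Structurally: 1 ring(s) + 5 π bond(s) = 6.)

6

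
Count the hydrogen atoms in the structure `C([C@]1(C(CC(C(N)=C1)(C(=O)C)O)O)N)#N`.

Hydrogens are implicit in SMILES; fill each atom to its normal valence:
  5 × C: no H
  2 × C: 1 H each → 2
  2 × N: 2 H each → 4
  2 × O: 1 H each → 2
  1 × C: 3 H
  1 × C: 2 H
  1 × N: no H
  1 × O: no H
  Total hydrogens = 13.

13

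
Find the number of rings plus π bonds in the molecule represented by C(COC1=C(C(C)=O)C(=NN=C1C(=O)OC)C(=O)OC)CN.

Molecular formula from the SMILES: C13H17N3O6.
DoU = (2C + 2 + N − H − X)/2 = (2·13 + 2 + 3 − 17 − 0)/2 = 14/2 = 7.
(Structurally: 1 ring(s) + 6 π bond(s) = 7.)

7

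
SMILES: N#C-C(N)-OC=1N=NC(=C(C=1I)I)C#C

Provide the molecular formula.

Heavy atoms from the SMILES: 8 C, 2 I, 4 N, 1 O.
Implicit hydrogens by atom environment:
  4 × C (aromatic): no H
  2 × C: 1 H each → 2
  2 × C: no H
  2 × I: no H
  2 × N (aromatic): no H
  1 × N: 2 H
  1 × N: no H
  1 × O: no H
  Total hydrogens = 4.
Molecular formula: C8H4I2N4O

C8H4I2N4O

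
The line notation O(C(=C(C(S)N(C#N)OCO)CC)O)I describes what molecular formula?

C7H11IN2O4S

Heavy atoms from the SMILES: 7 C, 1 I, 2 N, 4 O, 1 S.
Implicit hydrogens by atom environment:
  3 × C: no H
  2 × C: 2 H each → 4
  2 × N: no H
  2 × O: 1 H each → 2
  2 × O: no H
  1 × C: 3 H
  1 × C: 1 H
  1 × I: no H
  1 × S: 1 H
  Total hydrogens = 11.
Molecular formula: C7H11IN2O4S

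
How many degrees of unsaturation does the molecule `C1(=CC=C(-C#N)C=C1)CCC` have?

Molecular formula from the SMILES: C10H11N.
DoU = (2C + 2 + N − H − X)/2 = (2·10 + 2 + 1 − 11 − 0)/2 = 12/2 = 6.
(Structurally: 1 ring(s) + 5 π bond(s) = 6.)

6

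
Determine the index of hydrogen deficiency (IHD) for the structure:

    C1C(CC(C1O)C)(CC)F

1

Molecular formula from the SMILES: C8H15FO.
DoU = (2C + 2 + N − H − X)/2 = (2·8 + 2 + 0 − 15 − 1)/2 = 2/2 = 1.
(Structurally: 1 ring(s) + 0 π bond(s) = 1.)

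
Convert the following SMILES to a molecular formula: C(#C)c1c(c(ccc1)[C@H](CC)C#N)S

C12H11NS

Heavy atoms from the SMILES: 12 C, 1 N, 1 S.
Implicit hydrogens by atom environment:
  3 × C (aromatic): 1 H each → 3
  3 × C (aromatic): no H
  2 × C: 1 H each → 2
  2 × C: no H
  1 × C: 3 H
  1 × C: 2 H
  1 × N: no H
  1 × S: 1 H
  Total hydrogens = 11.
Molecular formula: C12H11NS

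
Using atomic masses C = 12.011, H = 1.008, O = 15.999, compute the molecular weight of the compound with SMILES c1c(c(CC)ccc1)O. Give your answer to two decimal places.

Molecular formula: C8H10O.
M = 8×12.011 + 10×1.008 + 1×15.999 = 122.17 g/mol.

122.17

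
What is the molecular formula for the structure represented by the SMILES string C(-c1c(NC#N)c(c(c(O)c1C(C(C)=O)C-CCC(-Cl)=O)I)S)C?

Heavy atoms from the SMILES: 16 C, 1 Cl, 1 I, 2 N, 3 O, 1 S.
Implicit hydrogens by atom environment:
  6 × C (aromatic): no H
  4 × C: 2 H each → 8
  3 × C: no H
  2 × C: 3 H each → 6
  2 × O: no H
  1 × C: 1 H
  1 × Cl: no H
  1 × I: no H
  1 × N: 1 H
  1 × N: no H
  1 × O: 1 H
  1 × S: 1 H
  Total hydrogens = 18.
Molecular formula: C16H18ClIN2O3S

C16H18ClIN2O3S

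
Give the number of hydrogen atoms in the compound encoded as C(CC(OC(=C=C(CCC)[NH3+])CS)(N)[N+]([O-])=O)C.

Hydrogens are implicit in SMILES; fill each atom to its normal valence:
  5 × C: 2 H each → 10
  4 × C: no H
  2 × C: 3 H each → 6
  2 × O: no H
  1 × N (charge +1): 3 H
  1 × N: 2 H
  1 × N (charge +1): no H
  1 × O (charge -1): no H
  1 × S: 1 H
  Total hydrogens = 22.

22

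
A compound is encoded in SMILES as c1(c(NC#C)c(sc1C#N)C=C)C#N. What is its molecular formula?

Heavy atoms from the SMILES: 10 C, 3 N, 1 S.
Implicit hydrogens by atom environment:
  4 × C (aromatic): no H
  3 × C: no H
  2 × C: 1 H each → 2
  2 × N: no H
  1 × C: 2 H
  1 × N: 1 H
  1 × S (aromatic): no H
  Total hydrogens = 5.
Molecular formula: C10H5N3S

C10H5N3S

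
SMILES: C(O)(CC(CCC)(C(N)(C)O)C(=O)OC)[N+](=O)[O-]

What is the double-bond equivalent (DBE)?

2

Molecular formula from the SMILES: C10H20N2O6.
DoU = (2C + 2 + N − H − X)/2 = (2·10 + 2 + 2 − 20 − 0)/2 = 4/2 = 2.
(Structurally: 0 ring(s) + 2 π bond(s) = 2.)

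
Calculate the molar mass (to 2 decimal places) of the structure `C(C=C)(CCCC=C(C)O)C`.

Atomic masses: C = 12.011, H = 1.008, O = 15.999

Molecular formula: C10H18O.
M = 10×12.011 + 18×1.008 + 1×15.999 = 154.25 g/mol.

154.25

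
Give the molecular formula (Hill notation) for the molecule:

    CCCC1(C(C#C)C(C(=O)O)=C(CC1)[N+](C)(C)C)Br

Heavy atoms from the SMILES: 1 Br, 15 C, 1 N, 2 O.
Implicit hydrogens by atom environment:
  5 × C: no H
  4 × C: 3 H each → 12
  4 × C: 2 H each → 8
  2 × C: 1 H each → 2
  1 × Br: no H
  1 × N (charge +1): no H
  1 × O: 1 H
  1 × O: no H
  Total hydrogens = 23.
Net charge +1.
Molecular formula: C15H23BrNO2+

C15H23BrNO2+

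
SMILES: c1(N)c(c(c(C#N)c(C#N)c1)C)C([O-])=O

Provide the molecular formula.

C10H6N3O2-

Heavy atoms from the SMILES: 10 C, 3 N, 2 O.
Implicit hydrogens by atom environment:
  5 × C (aromatic): no H
  3 × C: no H
  2 × N: no H
  1 × C: 3 H
  1 × C (aromatic): 1 H
  1 × N: 2 H
  1 × O: no H
  1 × O (charge -1): no H
  Total hydrogens = 6.
Net charge -1.
Molecular formula: C10H6N3O2-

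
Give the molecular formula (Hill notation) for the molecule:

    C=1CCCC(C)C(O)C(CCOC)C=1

C12H22O2

Heavy atoms from the SMILES: 12 C, 2 O.
Implicit hydrogens by atom environment:
  5 × C: 2 H each → 10
  5 × C: 1 H each → 5
  2 × C: 3 H each → 6
  1 × O: 1 H
  1 × O: no H
  Total hydrogens = 22.
Molecular formula: C12H22O2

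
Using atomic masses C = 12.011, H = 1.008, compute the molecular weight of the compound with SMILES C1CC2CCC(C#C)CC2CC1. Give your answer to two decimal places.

162.28

Molecular formula: C12H18.
M = 12×12.011 + 18×1.008 = 162.28 g/mol.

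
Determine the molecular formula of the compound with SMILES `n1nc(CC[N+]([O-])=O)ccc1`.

C6H7N3O2

Heavy atoms from the SMILES: 6 C, 3 N, 2 O.
Implicit hydrogens by atom environment:
  3 × C (aromatic): 1 H each → 3
  2 × C: 2 H each → 4
  2 × N (aromatic): no H
  1 × C (aromatic): no H
  1 × N (charge +1): no H
  1 × O: no H
  1 × O (charge -1): no H
  Total hydrogens = 7.
Molecular formula: C6H7N3O2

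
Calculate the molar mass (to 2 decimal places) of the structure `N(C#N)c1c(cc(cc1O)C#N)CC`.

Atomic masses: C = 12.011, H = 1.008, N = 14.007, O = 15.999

Molecular formula: C10H9N3O.
M = 10×12.011 + 9×1.008 + 3×14.007 + 1×15.999 = 187.20 g/mol.

187.20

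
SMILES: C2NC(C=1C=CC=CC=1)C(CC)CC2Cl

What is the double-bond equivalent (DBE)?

5

Molecular formula from the SMILES: C13H18ClN.
DoU = (2C + 2 + N − H − X)/2 = (2·13 + 2 + 1 − 18 − 1)/2 = 10/2 = 5.
(Structurally: 2 ring(s) + 3 π bond(s) = 5.)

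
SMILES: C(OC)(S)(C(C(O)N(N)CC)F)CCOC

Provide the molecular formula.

C9H21FN2O3S

Heavy atoms from the SMILES: 9 C, 1 F, 2 N, 3 O, 1 S.
Implicit hydrogens by atom environment:
  3 × C: 3 H each → 9
  3 × C: 2 H each → 6
  2 × C: 1 H each → 2
  2 × O: no H
  1 × C: no H
  1 × F: no H
  1 × N: 2 H
  1 × N: no H
  1 × O: 1 H
  1 × S: 1 H
  Total hydrogens = 21.
Molecular formula: C9H21FN2O3S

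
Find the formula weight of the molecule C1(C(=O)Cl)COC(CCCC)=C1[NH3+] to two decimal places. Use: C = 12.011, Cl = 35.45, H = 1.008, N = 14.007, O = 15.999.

Molecular formula: C9H15ClNO2+.
M = 9×12.011 + 1×35.45 + 15×1.008 + 1×14.007 + 2×15.999 = 204.67 g/mol.

204.67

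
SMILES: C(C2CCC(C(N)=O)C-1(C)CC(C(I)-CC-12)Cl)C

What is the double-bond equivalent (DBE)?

3

Molecular formula from the SMILES: C14H23ClINO.
DoU = (2C + 2 + N − H − X)/2 = (2·14 + 2 + 1 − 23 − 2)/2 = 6/2 = 3.
(Structurally: 2 ring(s) + 1 π bond(s) = 3.)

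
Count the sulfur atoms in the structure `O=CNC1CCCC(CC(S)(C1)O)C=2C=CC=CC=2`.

1

The symbol for sulfur appears 1 time in the SMILES.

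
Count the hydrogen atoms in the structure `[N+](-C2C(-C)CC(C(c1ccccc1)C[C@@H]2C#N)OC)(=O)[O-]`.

20

Hydrogens are implicit in SMILES; fill each atom to its normal valence:
  5 × C: 1 H each → 5
  5 × C (aromatic): 1 H each → 5
  2 × C: 3 H each → 6
  2 × C: 2 H each → 4
  2 × O: no H
  1 × C: no H
  1 × C (aromatic): no H
  1 × N (charge +1): no H
  1 × N: no H
  1 × O (charge -1): no H
  Total hydrogens = 20.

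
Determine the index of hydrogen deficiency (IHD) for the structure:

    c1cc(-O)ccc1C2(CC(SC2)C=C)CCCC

6

Molecular formula from the SMILES: C16H22OS.
DoU = (2C + 2 + N − H − X)/2 = (2·16 + 2 + 0 − 22 − 0)/2 = 12/2 = 6.
(Structurally: 2 ring(s) + 4 π bond(s) = 6.)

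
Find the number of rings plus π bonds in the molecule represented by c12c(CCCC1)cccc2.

Molecular formula from the SMILES: C10H12.
DoU = (2C + 2 + N − H − X)/2 = (2·10 + 2 + 0 − 12 − 0)/2 = 10/2 = 5.
(Structurally: 2 ring(s) + 3 π bond(s) = 5.)

5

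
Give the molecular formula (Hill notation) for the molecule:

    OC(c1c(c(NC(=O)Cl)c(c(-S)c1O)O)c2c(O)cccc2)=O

Heavy atoms from the SMILES: 14 C, 1 Cl, 1 N, 6 O, 1 S.
Implicit hydrogens by atom environment:
  8 × C (aromatic): no H
  4 × C (aromatic): 1 H each → 4
  4 × O: 1 H each → 4
  2 × C: no H
  2 × O: no H
  1 × Cl: no H
  1 × N: 1 H
  1 × S: 1 H
  Total hydrogens = 10.
Molecular formula: C14H10ClNO6S

C14H10ClNO6S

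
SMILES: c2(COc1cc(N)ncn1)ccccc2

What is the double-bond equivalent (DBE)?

Molecular formula from the SMILES: C11H11N3O.
DoU = (2C + 2 + N − H − X)/2 = (2·11 + 2 + 3 − 11 − 0)/2 = 16/2 = 8.
(Structurally: 2 ring(s) + 6 π bond(s) = 8.)

8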